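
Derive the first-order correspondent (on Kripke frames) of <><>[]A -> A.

This is a Sahlqvist (Geach-type) schema ◇^2□^1A → □^0◇^0A.
First-order correspondent: forall x forall y (x R^2 y -> exists w (yRw & x = w)).

forall x forall y (x R^2 y -> exists w (yRw & x = w))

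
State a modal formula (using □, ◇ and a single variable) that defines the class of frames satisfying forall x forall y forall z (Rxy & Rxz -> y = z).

A defining formula is ◇r → □r (the CD axiom).

◇r → □r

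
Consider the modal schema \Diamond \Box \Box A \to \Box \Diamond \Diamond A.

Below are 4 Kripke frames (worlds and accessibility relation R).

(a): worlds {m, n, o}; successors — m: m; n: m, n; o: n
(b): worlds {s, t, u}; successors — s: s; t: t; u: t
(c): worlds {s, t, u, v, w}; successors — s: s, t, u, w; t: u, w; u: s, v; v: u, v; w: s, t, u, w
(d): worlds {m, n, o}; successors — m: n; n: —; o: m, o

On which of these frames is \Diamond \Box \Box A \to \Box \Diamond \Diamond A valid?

This is the axiom for a generalized confluence (Geach) condition; its first-order frame correspondent is \forall x \forall y \forall z ((xRy \wedge xRz) \to \exists w (y R^2 w \wedge z R^2 w)).
(a): ✓.
(b): ✓.
(c): ✓.
(d): fails — mRn, mRn but no w with nR²w and nR²w.

(a), (b), (c)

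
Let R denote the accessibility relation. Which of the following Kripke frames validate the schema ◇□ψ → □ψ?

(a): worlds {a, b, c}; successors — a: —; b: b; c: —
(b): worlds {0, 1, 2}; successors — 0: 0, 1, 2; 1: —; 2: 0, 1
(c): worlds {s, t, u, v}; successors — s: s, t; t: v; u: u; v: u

(a)

The schema corresponds to the Euclidean property: ∀x ∀y ∀z (Rxy ∧ Rxz → Ryz).
(a): holds.
(b): fails — R02 and R02 but not R22.
(c): fails — Rst and Rss but not Rts.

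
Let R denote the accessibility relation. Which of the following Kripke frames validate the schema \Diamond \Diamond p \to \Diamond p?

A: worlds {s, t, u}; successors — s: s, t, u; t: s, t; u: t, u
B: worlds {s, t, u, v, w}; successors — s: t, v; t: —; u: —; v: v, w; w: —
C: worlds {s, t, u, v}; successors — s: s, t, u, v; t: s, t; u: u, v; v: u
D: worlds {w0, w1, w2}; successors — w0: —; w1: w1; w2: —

D

This is the axiom for transitivity; its first-order frame correspondent is \forall x \forall y \forall z (Rxy \wedge Ryz \to Rxz).
A: fails — Rut and Rts but not Rus.
B: fails — Rsv and Rvw but not Rsw.
C: fails — Rvu and Ruv but not Rvv.
D: holds.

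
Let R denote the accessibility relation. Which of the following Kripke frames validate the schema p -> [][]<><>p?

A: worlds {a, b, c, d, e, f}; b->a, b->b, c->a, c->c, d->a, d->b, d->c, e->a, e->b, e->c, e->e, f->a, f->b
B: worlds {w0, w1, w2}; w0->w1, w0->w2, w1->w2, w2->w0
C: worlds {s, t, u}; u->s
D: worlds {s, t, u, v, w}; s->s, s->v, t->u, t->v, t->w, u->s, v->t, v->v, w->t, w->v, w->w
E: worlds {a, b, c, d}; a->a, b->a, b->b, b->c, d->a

Frame correspondent (Sahlqvist): forall x forall z (x R^2 z -> exists w (x = w & z R^2 w)) — i.e. a generalized confluence (Geach) condition.
A: fails — bR²a but no w with b=w and aR²w.
B: fails — w0R²w2 but no w with w0=w and w2R²w.
C: satisfies the condition.
D: fails — sR²v but no w* with s=w* and vR²w*.
E: fails — bR²a but no w with b=w and aR²w.
Valid on: C.

C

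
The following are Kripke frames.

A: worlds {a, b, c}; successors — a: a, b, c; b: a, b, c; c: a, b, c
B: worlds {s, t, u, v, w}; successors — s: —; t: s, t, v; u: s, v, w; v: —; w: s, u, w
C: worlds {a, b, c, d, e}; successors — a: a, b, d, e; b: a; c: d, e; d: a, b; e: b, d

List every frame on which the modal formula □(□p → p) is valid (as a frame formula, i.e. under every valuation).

A

This is the axiom for shift-reflexivity; its first-order frame correspondent is ∀x ∀y (Rxy → Ryy).
A: condition met.
B: fails — Ruv but not Rvv.
C: fails — Reb but not Rbb.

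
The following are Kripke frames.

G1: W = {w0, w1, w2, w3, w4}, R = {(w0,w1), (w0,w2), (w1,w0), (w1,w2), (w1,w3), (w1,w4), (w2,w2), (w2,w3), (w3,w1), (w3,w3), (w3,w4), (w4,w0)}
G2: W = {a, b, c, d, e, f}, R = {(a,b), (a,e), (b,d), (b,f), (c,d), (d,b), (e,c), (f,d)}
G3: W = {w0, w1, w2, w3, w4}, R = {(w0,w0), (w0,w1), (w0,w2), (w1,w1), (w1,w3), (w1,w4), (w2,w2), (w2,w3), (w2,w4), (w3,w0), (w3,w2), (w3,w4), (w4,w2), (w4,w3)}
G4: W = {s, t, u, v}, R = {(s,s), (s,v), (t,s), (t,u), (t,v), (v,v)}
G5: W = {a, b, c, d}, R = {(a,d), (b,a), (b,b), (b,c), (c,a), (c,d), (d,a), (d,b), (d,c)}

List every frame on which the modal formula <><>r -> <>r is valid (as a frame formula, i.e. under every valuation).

G4

This is the axiom for transitivity; its first-order frame correspondent is forall x forall y forall z (Rxy & Ryz -> Rxz).
G1: fails — Rw1w0 and Rw0w1 but not Rw1w1.
G2: fails — Rcd and Rdb but not Rcb.
G3: fails — Rw3w2 and Rw2w3 but not Rw3w3.
G4: ✓.
G5: fails — Rbc and Rcd but not Rbd.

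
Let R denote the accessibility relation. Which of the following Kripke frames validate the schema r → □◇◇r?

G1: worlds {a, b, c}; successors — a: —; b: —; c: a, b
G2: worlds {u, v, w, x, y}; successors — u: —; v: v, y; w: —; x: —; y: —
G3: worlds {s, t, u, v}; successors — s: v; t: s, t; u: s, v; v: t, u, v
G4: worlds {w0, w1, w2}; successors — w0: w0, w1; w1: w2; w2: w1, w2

Frame correspondent (Sahlqvist): ∀x ∀z (xRz → ∃w (x = w ∧ zR²w)) — i.e. a generalized confluence (Geach) condition.
G1: fails — cRa but no w with c=w and aR²w.
G2: fails — vRy but no t with v=t and yR²t.
G3: condition met.
G4: fails — w0Rw1 but no w with w0=w and w1R²w.

G3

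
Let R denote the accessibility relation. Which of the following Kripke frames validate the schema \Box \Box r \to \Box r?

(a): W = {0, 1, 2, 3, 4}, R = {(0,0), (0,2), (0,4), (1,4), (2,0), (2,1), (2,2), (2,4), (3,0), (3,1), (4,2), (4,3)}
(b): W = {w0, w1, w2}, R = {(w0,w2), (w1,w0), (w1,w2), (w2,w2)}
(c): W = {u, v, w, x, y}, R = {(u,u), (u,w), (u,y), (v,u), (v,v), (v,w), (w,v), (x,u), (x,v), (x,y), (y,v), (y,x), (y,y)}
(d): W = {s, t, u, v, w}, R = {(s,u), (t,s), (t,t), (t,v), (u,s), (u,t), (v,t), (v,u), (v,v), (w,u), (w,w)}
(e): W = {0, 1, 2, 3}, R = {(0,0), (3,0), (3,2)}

(c)

Frame correspondent (Sahlqvist): \forall x \forall y (Rxy \to \exists z (Rxz \wedge Rzy)) — i.e. density.
(a): fails — R31 but no z with R3z and Rz1.
(b): fails — Rw1w0 but no z with Rw1z and Rzw0.
(c): ✓.
(d): fails — Rsu but no z with Rsz and Rzu.
(e): fails — R32 but no z with R3z and Rz2.
Valid on: (c).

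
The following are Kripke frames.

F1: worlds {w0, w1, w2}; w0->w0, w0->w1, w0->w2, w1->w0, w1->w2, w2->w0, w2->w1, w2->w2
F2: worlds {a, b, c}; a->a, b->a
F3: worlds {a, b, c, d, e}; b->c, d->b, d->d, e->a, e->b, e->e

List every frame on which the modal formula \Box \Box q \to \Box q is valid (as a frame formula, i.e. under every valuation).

This is the axiom for density; its first-order frame correspondent is \forall x \forall y (Rxy \to \exists z (Rxz \wedge Rzy)).
F1: satisfies the condition.
F2: satisfies the condition.
F3: fails — Rbc but no z with Rbz and Rzc.

F1, F2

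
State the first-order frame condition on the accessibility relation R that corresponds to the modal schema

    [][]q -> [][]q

This is a Sahlqvist (Geach-type) schema ◇^0□^2q → □^2◇^0q.
First-order correspondent: forall x forall z (x R^2 z -> exists w (x R^2 w & z = w)).

forall x forall z (x R^2 z -> exists w (x R^2 w & z = w))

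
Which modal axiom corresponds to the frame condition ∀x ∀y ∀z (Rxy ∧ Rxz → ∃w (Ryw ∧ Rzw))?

This is convergence; the standard corresponding axiom is .2: ◇□q → □◇q.

◇□q → □◇q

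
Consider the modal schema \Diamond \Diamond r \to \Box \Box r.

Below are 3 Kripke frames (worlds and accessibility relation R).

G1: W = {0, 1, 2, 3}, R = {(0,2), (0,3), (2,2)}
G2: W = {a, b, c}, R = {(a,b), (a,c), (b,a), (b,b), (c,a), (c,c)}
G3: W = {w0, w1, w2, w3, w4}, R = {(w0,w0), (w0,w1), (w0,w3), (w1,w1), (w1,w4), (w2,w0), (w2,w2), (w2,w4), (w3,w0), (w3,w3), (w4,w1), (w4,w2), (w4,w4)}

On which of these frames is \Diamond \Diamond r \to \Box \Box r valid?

Frame correspondent (Sahlqvist): \forall x \forall y \forall z ((x R^2 y \wedge x R^2 z) \to \exists w (y = w \wedge z = w)) — i.e. a generalized confluence (Geach) condition.
G1: ✓.
G2: fails — aR²a, aR²b but a ≠ b.
G3: fails — w0R²w0, w0R²w1 but w0 ≠ w1.
Valid on: G1.

G1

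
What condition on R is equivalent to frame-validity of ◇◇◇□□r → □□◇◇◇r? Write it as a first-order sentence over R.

∀x ∀y ∀z ((xR³y ∧ xR²z) → ∃w (yR²w ∧ zR³w))

This is a Sahlqvist (Geach-type) schema ◇^3□^2r → □^2◇^3r.
Minimal-valuation argument: fix x; take any y with xR^3y and any z with xR^2z. Set V(r) to the set of worlds R-reachable from y in exactly 2 steps. Then □^2r holds at y, so the antecedent holds at x; validity forces ◇^3r at z, giving a w with zR^3w and yR^2w.
First-order correspondent: ∀x ∀y ∀z ((xR³y ∧ xR²z) → ∃w (yR²w ∧ zR³w)).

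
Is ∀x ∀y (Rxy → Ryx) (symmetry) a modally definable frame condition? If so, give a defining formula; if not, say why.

Yes, by p → □◇p

Yes: it is symmetry, defined by the B schema p → □◇p.
Suppose p→□◇p is valid. Take Rxy and set V(p)={x}. Then p at x, so □◇p at x, so ◇p at y, so some z with Ryz has p; z=x, i.e. Ryx.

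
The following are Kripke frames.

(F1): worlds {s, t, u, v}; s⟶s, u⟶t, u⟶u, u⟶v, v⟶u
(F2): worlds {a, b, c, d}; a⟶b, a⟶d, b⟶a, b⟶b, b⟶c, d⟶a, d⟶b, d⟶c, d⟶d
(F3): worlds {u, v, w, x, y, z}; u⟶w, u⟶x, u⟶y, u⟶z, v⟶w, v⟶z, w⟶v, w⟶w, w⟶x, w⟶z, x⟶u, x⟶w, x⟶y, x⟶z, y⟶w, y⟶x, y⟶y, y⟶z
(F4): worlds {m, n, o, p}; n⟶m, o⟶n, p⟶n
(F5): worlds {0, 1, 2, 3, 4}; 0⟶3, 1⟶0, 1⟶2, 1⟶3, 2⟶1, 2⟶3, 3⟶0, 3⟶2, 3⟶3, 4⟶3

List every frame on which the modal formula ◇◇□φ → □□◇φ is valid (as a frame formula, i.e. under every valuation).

Frame correspondent (Sahlqvist): ∀x ∀y ∀z ((xR²y ∧ xR²z) → ∃w (yRw ∧ zRw)) — i.e. a generalized confluence (Geach) condition.
(F1): fails — uR²t, uR²t but no w with tRw and tRw.
(F2): fails — aR²a, aR²c but no w with aRw and cRw.
(F3): fails — uR²u, uR²z but no t with uRt and zRt.
(F4): fails — oR²m, oR²m but no w with mRw and mRw.
(F5): satisfies the condition.
Valid on: (F5).

(F5)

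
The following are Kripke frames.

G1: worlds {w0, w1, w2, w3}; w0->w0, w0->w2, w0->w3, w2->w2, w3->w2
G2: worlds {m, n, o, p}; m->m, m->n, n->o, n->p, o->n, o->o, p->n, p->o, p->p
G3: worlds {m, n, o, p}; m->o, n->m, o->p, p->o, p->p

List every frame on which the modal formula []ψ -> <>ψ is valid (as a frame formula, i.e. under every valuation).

G2, G3

The schema corresponds to seriality: forall x exists y Rxy.
G1: fails — world w1 has no successor.
G2: holds.
G3: holds.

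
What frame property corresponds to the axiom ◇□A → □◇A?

Suppose ◇□A→□◇A is valid. Take Rxy, Rxz and set V(A)={w : Ryw}. Then □A at y so ◇□A at x, so □◇A at x, so ◇A at z, giving w with Rzw and Ryw.

Convergence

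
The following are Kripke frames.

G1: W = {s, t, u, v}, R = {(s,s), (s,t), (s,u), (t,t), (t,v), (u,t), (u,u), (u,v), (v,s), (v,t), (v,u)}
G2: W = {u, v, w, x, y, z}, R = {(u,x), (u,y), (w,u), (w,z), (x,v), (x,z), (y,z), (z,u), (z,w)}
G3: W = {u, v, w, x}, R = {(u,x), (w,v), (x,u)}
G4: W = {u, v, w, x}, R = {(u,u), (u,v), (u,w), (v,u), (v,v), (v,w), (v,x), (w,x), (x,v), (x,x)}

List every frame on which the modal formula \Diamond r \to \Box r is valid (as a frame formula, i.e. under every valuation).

G3

The schema corresponds to partial functionality: \forall x \forall y \forall z (Rxy \wedge Rxz \to y = z).
G1: fails — s sees both s and t.
G2: fails — u sees both x and y.
G3: condition met.
G4: fails — u sees both u and v.
Valid on: G3.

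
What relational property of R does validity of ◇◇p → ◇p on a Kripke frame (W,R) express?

This schema is equivalent to the 4 axiom □p → □□p.
It corresponds to transitivity: ∀x ∀y ∀z (Rxy ∧ Ryz → Rxz).

transitivity: ∀x ∀y ∀z (Rxy ∧ Ryz → Rxz)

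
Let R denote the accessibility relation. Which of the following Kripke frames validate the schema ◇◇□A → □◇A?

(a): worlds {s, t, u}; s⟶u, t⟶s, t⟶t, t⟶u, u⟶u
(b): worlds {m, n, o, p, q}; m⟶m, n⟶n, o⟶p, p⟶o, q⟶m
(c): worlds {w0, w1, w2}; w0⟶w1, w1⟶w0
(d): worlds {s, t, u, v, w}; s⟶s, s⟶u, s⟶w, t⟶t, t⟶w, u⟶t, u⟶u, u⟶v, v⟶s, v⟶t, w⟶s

(a)

This is the axiom for a generalized confluence (Geach) condition; its first-order frame correspondent is ∀x ∀y ∀z ((xR²y ∧ xRz) → ∃w (yRw ∧ zRw)).
(a): holds.
(b): fails — oR²o, oRp but no w with oRw and pRw.
(c): fails — w0R²w0, w0Rw1 but no w with w0Rw and w1Rw.
(d): fails — sR²t, sRw but no w* with tRw* and wRw*.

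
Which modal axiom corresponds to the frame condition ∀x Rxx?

This is reflexivity; the standard corresponding axiom is T: □r → r.
Suppose □r→r is valid. At any x set V(r)={w : Rxw}. Then □r holds at x, so r holds at x, i.e. Rxx.

□r → r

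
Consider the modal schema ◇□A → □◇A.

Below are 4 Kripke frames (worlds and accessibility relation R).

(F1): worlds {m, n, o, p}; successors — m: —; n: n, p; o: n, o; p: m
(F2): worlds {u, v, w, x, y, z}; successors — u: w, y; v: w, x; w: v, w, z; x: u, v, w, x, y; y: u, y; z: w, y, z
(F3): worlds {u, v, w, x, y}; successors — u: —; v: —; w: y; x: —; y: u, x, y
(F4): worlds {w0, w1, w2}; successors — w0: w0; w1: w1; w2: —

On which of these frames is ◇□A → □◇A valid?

This is the axiom for convergence; its first-order frame correspondent is ∀x ∀y ∀z (Rxy ∧ Rxz → ∃w (Ryw ∧ Rzw)).
(F1): fails — Rnn and Rnp but n and p have no common successor.
(F2): fails — Ruw and Ruy but w and y have no common successor.
(F3): fails — Ryu and Ryu but u and u have no common successor.
(F4): holds.

(F4)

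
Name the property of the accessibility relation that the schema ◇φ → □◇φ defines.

the Euclidean property

Suppose ◇φ→□◇φ is valid. Take Rxy, Rxz and set V(φ)={y}. Then ◇φ at x, so □◇φ at x, so ◇φ at z, so some w with Rzw has φ; w=y, i.e. Rzy. By symmetry of the argument, Ryz.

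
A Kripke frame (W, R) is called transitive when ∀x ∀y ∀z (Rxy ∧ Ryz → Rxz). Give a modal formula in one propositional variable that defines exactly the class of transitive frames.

The condition is transitivity. The 4 schema □p → □□p defines it.
Suppose □p→□□p is valid. Take Rxy, Ryz and set V(p)={w : Rxw}. Then □p at x, so □□p at x, so □p at y, so p at z, i.e. Rxz.

□p → □□p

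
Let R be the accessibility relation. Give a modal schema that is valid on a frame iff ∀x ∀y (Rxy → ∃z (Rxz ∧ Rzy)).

□□r → □r

This is density; the standard corresponding axiom is C4: □□r → □r.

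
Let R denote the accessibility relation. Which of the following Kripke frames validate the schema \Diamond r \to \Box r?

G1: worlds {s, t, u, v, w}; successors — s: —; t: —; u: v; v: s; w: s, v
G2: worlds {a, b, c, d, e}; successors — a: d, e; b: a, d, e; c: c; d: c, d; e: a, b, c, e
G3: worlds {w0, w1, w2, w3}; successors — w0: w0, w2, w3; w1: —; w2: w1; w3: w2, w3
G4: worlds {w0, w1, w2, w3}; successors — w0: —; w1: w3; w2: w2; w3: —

G4

The schema corresponds to partial functionality: \forall x \forall y \forall z (Rxy \wedge Rxz \to y = z).
G1: fails — w sees both s and v.
G2: fails — a sees both d and e.
G3: fails — w0 sees both w0 and w2.
G4: ✓.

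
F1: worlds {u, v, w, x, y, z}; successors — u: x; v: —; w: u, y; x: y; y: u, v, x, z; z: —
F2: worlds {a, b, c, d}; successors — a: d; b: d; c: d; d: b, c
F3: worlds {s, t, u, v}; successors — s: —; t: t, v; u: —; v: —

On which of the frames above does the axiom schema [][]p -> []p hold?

This is the axiom for density; its first-order frame correspondent is forall x forall y (Rxy -> exists z (Rxz & Rzy)).
F1: fails — Rux but no t with Rut and Rtx.
F2: fails — Rcd but no z with Rcz and Rzd.
F3: satisfies the condition.

F3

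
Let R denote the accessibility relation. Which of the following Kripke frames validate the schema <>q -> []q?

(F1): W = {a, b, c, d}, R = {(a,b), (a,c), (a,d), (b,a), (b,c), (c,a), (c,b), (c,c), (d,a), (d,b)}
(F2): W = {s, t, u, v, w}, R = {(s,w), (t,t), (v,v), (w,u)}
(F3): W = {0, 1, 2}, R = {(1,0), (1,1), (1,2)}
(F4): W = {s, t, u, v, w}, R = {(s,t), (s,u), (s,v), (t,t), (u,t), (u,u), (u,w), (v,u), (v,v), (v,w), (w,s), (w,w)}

(F2)

This is the axiom for partial functionality; its first-order frame correspondent is forall x forall y forall z (Rxy & Rxz -> y = z).
(F1): fails — a sees both b and c.
(F2): satisfies the condition.
(F3): fails — 1 sees both 0 and 1.
(F4): fails — s sees both t and u.
Valid on: (F2).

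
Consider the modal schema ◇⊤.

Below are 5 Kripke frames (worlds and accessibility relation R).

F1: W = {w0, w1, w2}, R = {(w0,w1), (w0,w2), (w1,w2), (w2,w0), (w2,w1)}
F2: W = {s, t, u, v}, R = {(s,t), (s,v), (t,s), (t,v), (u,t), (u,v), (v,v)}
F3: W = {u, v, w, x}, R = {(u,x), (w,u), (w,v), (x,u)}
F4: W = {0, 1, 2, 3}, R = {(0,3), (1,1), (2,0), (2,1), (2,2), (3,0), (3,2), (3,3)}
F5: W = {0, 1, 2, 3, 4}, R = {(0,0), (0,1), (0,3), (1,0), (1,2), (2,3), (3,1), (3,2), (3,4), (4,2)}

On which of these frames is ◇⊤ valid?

Frame correspondent (Sahlqvist): ∀x ∃y Rxy — i.e. seriality.
F1: satisfies the condition.
F2: satisfies the condition.
F3: fails — world v has no successor.
F4: satisfies the condition.
F5: satisfies the condition.
Valid on: F1, F2, F4, F5.

F1, F2, F4, F5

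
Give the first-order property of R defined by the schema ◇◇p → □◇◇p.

This is a Sahlqvist (Geach-type) schema ◇^2□^0p → □^1◇^2p.
First-order correspondent: ∀x ∀y ∀z ((xR²y ∧ xRz) → ∃w (y = w ∧ zR²w)).

∀x ∀y ∀z ((xR²y ∧ xRz) → ∃w (y = w ∧ zR²w))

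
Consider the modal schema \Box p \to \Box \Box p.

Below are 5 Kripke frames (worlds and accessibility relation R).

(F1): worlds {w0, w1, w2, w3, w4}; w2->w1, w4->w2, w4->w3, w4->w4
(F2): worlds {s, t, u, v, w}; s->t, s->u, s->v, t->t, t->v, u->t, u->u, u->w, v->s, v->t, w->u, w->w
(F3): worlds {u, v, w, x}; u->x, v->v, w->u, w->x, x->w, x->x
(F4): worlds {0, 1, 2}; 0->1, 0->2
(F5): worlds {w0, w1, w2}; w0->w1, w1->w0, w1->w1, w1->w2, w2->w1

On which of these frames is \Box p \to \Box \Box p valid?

(F4)

Frame correspondent (Sahlqvist): \forall x \forall y \forall z (Rxy \wedge Ryz \to Rxz) — i.e. transitivity.
(F1): fails — Rw4w2 and Rw2w1 but not Rw4w1.
(F2): fails — Rtv and Rvs but not Rts.
(F3): fails — Rxw and Rwu but not Rxu.
(F4): holds.
(F5): fails — Rw0w1 and Rw1w2 but not Rw0w2.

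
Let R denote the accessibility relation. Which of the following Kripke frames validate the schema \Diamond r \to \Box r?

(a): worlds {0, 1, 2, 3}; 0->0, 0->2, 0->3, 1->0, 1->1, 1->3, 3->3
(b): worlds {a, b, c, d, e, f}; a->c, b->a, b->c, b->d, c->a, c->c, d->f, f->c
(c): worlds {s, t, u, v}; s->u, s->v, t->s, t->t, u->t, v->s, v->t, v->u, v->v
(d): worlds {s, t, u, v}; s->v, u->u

(d)

Frame correspondent (Sahlqvist): \forall x \forall y \forall z (Rxy \wedge Rxz \to y = z) — i.e. partial functionality.
(a): fails — 0 sees both 0 and 2.
(b): fails — b sees both a and c.
(c): fails — s sees both u and v.
(d): condition met.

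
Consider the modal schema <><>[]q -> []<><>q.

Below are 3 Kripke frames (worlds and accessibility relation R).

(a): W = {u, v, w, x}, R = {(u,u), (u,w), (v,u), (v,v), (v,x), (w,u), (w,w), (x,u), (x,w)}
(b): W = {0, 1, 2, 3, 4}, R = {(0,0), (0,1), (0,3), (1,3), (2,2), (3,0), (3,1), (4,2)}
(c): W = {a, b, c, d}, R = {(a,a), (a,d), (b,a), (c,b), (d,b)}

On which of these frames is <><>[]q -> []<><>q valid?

Frame correspondent (Sahlqvist): forall x forall y forall z ((x R^2 y & xRz) -> exists w (yRw & z R^2 w)) — i.e. a generalized confluence (Geach) condition.
(a): condition met.
(b): fails — 0R²1, 0R1 but no w with 1Rw and 1R²w.
(c): fails — aR²d, aRd but no w with dRw and dR²w.

(a)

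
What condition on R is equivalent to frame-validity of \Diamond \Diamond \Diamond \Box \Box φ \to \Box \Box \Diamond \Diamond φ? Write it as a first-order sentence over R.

\forall x \forall y \forall z ((x R^3 y \wedge x R^2 z) \to \exists w (y R^2 w \wedge z R^2 w))

This is a Sahlqvist (Geach-type) schema ◇^3□^2φ → □^2◇^2φ.
First-order correspondent: \forall x \forall y \forall z ((x R^3 y \wedge x R^2 z) \to \exists w (y R^2 w \wedge z R^2 w)).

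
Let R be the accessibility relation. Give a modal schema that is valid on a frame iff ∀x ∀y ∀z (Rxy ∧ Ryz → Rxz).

The condition is transitivity. The 4 schema □r → □□r defines it.
Suppose □r→□□r is valid. Take Rxy, Ryz and set V(r)={w : Rxw}. Then □r at x, so □□r at x, so □r at y, so r at z, i.e. Rxz.

□r → □□r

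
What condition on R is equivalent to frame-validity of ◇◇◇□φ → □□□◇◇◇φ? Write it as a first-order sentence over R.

This is a Sahlqvist (Geach-type) schema ◇^3□^1φ → □^3◇^3φ.
Minimal-valuation argument: fix x; take any y with xR^3y and any z with xR^3z. Set V(φ) to the set of worlds R-reachable from y in exactly 1 step. Then □^1φ holds at y, so the antecedent holds at x; validity forces ◇^3φ at z, giving a w with zR^3w and yR^1w.
First-order correspondent: ∀x ∀y ∀z ((xR³y ∧ xR³z) → ∃w (yRw ∧ zR³w)).

∀x ∀y ∀z ((xR³y ∧ xR³z) → ∃w (yRw ∧ zR³w))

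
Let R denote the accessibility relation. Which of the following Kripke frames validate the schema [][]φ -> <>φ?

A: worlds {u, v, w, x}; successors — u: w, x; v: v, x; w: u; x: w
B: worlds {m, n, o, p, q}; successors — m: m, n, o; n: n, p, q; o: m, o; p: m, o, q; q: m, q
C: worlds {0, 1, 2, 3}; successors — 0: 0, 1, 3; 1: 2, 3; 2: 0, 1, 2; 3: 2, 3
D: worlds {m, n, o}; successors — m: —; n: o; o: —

The schema corresponds to a generalized confluence (Geach) condition: forall x exists w (x R^2 w & xRw).
A: fails — at w but no t with wR²t and wRt.
B: holds.
C: holds.
D: fails — at m but no w with mR²w and mRw.
Valid on: B, C.

B, C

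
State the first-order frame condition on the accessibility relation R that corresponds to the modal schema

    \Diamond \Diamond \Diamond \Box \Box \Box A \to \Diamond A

This is a Sahlqvist (Geach-type) schema ◇^3□^3A → □^0◇^1A.
First-order correspondent: \forall x \forall y (x R^3 y \to \exists w (y R^3 w \wedge xRw)).

\forall x \forall y (x R^3 y \to \exists w (y R^3 w \wedge xRw))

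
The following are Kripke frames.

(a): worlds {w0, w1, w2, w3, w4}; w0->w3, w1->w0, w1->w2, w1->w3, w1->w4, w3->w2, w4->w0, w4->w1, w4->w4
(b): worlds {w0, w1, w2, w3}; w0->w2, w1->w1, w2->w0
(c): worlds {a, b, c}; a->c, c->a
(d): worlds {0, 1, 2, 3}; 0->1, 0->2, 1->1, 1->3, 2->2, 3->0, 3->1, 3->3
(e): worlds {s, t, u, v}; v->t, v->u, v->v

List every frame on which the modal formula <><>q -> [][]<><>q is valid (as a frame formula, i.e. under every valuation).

(b), (c)

This is the axiom for a generalized confluence (Geach) condition; its first-order frame correspondent is forall x forall y forall z ((x R^2 y & x R^2 z) -> exists w (y = w & z R^2 w)).
(a): fails — w0R²w2, w0R²w2 but no w with w2=w and w2R²w.
(b): satisfies the condition.
(c): satisfies the condition.
(d): fails — 0R²1, 0R²2 but no w with 1=w and 2R²w.
(e): fails — vR²t, vR²t but no w with t=w and tR²w.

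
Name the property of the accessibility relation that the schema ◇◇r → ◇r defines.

transitivity

This schema is equivalent to the 4 axiom □r → □□r.
Its frame correspondent is transitivity — ∀x ∀y ∀z (Rxy ∧ Ryz → Rxz).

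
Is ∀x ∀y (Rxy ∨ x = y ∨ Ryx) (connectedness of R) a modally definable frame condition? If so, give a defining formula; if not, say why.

Modal frame validity is preserved under disjoint unions.
Take 3 disjoint single-world reflexive frames: each is trivially connected, but their disjoint union has 3 worlds with no edge between distinct components, so it is not connected.
Hence connectedness of R is not modally definable.

No — not modally definable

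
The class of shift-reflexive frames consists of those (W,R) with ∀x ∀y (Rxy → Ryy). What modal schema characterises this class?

□(□ψ → ψ)

This is shift-reflexivity; the standard corresponding axiom is T□: □(□ψ → ψ).
Suppose □(□ψ→ψ) is valid. Take Rxy and set V(ψ)={w : Ryw}. Then at y, □ψ holds; since □(□ψ→ψ) at x, □ψ→ψ at y, so ψ at y, i.e. Ryy.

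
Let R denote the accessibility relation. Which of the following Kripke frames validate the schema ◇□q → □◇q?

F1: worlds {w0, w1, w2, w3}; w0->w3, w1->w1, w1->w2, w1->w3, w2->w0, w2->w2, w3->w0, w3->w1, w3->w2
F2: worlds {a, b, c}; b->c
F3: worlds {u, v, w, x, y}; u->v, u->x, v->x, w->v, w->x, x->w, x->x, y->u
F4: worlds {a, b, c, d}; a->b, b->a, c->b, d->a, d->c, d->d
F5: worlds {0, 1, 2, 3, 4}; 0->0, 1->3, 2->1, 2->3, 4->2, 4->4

This is the axiom for convergence; its first-order frame correspondent is ∀x ∀y ∀z (Rxy ∧ Rxz → ∃w (Ryw ∧ Rzw)).
F1: fails — Rw2w2 and Rw2w0 but w2 and w0 have no common successor.
F2: fails — Rbc and Rbc but c and c have no common successor.
F3: holds.
F4: fails — Rdc and Rdd but c and d have no common successor.
F5: fails — R13 and R13 but 3 and 3 have no common successor.
Valid on: F3.

F3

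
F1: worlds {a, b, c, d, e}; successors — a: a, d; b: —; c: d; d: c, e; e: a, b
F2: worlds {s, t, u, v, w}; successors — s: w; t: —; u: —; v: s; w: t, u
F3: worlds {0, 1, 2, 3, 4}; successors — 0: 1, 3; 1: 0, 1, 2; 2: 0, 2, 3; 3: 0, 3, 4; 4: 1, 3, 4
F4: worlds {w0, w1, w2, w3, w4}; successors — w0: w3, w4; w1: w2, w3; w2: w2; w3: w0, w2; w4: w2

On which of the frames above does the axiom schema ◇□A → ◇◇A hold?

Frame correspondent (Sahlqvist): ∀x ∀y (xRy → ∃w (yRw ∧ xR²w)) — i.e. a generalized confluence (Geach) condition.
F1: fails — eRb but no w with bRw and eR²w.
F2: fails — wRt but no w* with tRw* and wR²w*.
F3: condition met.
F4: condition met.

F3, F4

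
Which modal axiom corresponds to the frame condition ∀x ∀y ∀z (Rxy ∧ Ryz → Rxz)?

This is transitivity; the standard corresponding axiom is 4: □s → □□s.
Suppose □s→□□s is valid. Take Rxy, Ryz and set V(s)={w : Rxw}. Then □s at x, so □□s at x, so □s at y, so s at z, i.e. Rxz.

□s → □□s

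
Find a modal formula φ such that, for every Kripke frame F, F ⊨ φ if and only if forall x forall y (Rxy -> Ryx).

ψ → □◇ψ

The condition is symmetry. The B schema ψ → □◇ψ defines it.
Suppose ψ→□◇ψ is valid. Take Rxy and set V(ψ)={x}. Then ψ at x, so □◇ψ at x, so ◇ψ at y, so some z with Ryz has ψ; z=x, i.e. Ryx.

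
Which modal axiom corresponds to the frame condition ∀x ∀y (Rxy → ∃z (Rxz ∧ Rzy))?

□□q → □q

This is density; the standard corresponding axiom is C4: □□q → □q.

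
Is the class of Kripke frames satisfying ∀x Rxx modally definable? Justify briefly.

This is a Sahlqvist condition; the T axiom □r → r defines it.
Suppose □r→r is valid. At any x set V(r)={w : Rxw}. Then □r holds at x, so r holds at x, i.e. Rxx.

Yes — defined by □r → r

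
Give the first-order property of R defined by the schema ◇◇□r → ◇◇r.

∀x ∀y (xR²y → ∃w (yRw ∧ xR²w))

This is a Sahlqvist (Geach-type) schema ◇^2□^1r → □^0◇^2r.
Minimal-valuation argument: fix x; take any y with xR^2y and any z with xR^0z. Set V(r) to the set of worlds R-reachable from y in exactly 1 step. Then □^1r holds at y, so the antecedent holds at x; validity forces ◇^2r at z, giving a w with zR^2w and yR^1w.
First-order correspondent: ∀x ∀y (xR²y → ∃w (yRw ∧ xR²w)).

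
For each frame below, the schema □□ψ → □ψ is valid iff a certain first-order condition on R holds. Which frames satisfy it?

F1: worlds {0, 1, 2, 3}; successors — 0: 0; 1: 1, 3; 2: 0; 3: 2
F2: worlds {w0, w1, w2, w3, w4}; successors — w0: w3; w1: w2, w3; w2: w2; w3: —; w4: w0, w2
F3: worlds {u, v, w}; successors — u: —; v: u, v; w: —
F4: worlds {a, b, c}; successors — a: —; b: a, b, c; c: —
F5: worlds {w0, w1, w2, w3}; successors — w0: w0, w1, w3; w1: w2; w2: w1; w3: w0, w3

This is the axiom for density; its first-order frame correspondent is ∀x ∀y (Rxy → ∃z (Rxz ∧ Rzy)).
F1: fails — R32 but no z with R3z and Rz2.
F2: fails — Rw1w3 but no z with Rw1z and Rzw3.
F3: satisfies the condition.
F4: satisfies the condition.
F5: fails — Rw1w2 but no z with Rw1z and Rzw2.

F3, F4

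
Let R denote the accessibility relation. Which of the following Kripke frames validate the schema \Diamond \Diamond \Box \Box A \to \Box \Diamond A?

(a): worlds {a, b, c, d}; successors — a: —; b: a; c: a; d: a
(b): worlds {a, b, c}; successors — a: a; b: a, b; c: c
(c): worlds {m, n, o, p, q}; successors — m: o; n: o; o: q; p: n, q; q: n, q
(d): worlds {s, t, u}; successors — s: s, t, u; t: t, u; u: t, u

(a), (b), (d)

The schema corresponds to a generalized confluence (Geach) condition: \forall x \forall y \forall z ((x R^2 y \wedge xRz) \to \exists w (y R^2 w \wedge zRw)).
(a): ✓.
(b): ✓.
(c): fails — pR²n, pRn but no w with nR²w and nRw.
(d): ✓.
Valid on: (a), (b), (d).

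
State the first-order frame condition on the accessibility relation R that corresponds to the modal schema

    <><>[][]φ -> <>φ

forall x forall y (x R^2 y -> exists w (y R^2 w & xRw))

This is a Sahlqvist (Geach-type) schema ◇^2□^2φ → □^0◇^1φ.
Minimal-valuation argument: fix x; take any y with xR^2y and any z with xR^0z. Set V(φ) to the set of worlds R-reachable from y in exactly 2 steps. Then □^2φ holds at y, so the antecedent holds at x; validity forces ◇^1φ at z, giving a w with zR^1w and yR^2w.
First-order correspondent: forall x forall y (x R^2 y -> exists w (y R^2 w & xRw)).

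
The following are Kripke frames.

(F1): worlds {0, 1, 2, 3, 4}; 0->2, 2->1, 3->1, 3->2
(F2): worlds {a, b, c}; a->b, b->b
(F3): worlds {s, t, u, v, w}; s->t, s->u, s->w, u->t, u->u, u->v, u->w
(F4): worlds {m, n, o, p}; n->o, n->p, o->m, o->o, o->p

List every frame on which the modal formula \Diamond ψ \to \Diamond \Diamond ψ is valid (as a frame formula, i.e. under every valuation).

(F2), (F3), (F4)

The schema corresponds to a generalized confluence (Geach) condition: \forall x \forall y (xRy \to \exists w (y = w \wedge x R^2 w)).
(F1): fails — 0R2 but no w with 2=w and 0R²w.
(F2): condition met.
(F3): condition met.
(F4): condition met.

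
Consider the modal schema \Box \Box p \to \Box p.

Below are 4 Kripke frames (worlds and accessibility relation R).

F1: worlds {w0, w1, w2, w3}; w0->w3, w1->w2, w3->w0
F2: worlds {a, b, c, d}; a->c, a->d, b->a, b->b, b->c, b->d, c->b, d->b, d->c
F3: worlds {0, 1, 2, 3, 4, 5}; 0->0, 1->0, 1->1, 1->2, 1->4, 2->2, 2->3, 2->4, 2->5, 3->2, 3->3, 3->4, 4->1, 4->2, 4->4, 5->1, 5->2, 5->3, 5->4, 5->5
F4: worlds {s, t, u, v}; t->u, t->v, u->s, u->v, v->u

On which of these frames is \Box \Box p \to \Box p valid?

F3

The schema corresponds to density: \forall x \forall y (Rxy \to \exists z (Rxz \wedge Rzy)).
F1: fails — Rw1w2 but no z with Rw1z and Rzw2.
F2: fails — Rad but no z with Raz and Rzd.
F3: condition met.
F4: fails — Ruv but no z with Ruz and Rzv.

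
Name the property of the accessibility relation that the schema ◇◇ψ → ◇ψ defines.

This is frame-equivalent to □ψ → □□ψ (substitute ¬ψ for ψ and contrapose).
Suppose □ψ→□□ψ is valid. Take Rxy, Ryz and set V(ψ)={w : Rxw}. Then □ψ at x, so □□ψ at x, so □ψ at y, so ψ at z, i.e. Rxz.
Conversely, any frame satisfying ∀x ∀y ∀z (Rxy ∧ Ryz → Rxz) validates the schema.
Frame condition: ∀x ∀y ∀z (Rxy ∧ Ryz → Rxz).

transitivity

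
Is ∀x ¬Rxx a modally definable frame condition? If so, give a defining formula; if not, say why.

If a class were modally definable it would be closed under surjective bounded morphisms (Goldblatt–Thomason).
The 5-cycle (worlds w0,w1,w2,w3,w4 with w0→w1→w2→w3→w4→w0) is irreflexive, and the map sending every world to a single reflexive point • is a surjective bounded morphism (forth: every edge maps to (•,•); back: every world has a successor). So any modal formula valid on the 5-cycle is also valid on the reflexive point, which is not irreflexive.
Hence irreflexivity is not modally definable.

Not definable by any modal formula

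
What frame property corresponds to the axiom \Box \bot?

Emptiness of R

□⊥ is valid iff no world has any successor (otherwise □⊥ fails at any world with one).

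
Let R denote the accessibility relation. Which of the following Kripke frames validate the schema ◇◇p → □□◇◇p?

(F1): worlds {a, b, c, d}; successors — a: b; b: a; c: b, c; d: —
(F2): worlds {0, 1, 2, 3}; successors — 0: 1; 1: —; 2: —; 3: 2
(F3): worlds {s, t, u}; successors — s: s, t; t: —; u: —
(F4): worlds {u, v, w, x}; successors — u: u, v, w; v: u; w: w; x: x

The schema corresponds to a generalized confluence (Geach) condition: ∀x ∀y ∀z ((xR²y ∧ xR²z) → ∃w (y = w ∧ zR²w)).
(F1): fails — cR²a, cR²b but no w with a=w and bR²w.
(F2): holds.
(F3): fails — sR²s, sR²t but no w with s=w and tR²w.
(F4): fails — uR²u, uR²w but no t with u=t and wR²t.

(F2)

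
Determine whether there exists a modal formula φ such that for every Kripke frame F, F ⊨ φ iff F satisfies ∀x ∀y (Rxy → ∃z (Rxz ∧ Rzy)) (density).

Yes, by □□q → □q

Yes: it is density, defined by the C4 schema □□q → □q.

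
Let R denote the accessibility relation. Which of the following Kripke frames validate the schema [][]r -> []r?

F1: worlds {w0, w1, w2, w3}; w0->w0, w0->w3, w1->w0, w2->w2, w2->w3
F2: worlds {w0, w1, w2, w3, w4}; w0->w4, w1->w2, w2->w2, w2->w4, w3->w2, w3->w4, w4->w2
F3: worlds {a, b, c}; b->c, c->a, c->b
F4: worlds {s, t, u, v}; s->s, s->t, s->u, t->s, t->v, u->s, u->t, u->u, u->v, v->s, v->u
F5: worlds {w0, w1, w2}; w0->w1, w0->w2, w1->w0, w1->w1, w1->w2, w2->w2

F1, F5

Frame correspondent (Sahlqvist): forall x forall y (Rxy -> exists z (Rxz & Rzy)) — i.e. density.
F1: ✓.
F2: fails — Rw0w4 but no z with Rw0z and Rzw4.
F3: fails — Rca but no z with Rcz and Rza.
F4: fails — Rtv but no z with Rtz and Rzv.
F5: ✓.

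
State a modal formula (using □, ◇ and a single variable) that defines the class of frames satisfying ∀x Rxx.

□ψ → ψ

The condition is reflexivity. The T schema □ψ → ψ defines it.
Suppose □ψ→ψ is valid. At any x set V(ψ)={w : Rxw}. Then □ψ holds at x, so ψ holds at x, i.e. Rxx.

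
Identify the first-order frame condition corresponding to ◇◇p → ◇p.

This is frame-equivalent to □p → □□p (substitute ¬p for p and contrapose).
Suppose □p→□□p is valid. Take Rxy, Ryz and set V(p)={w : Rxw}. Then □p at x, so □□p at x, so □p at y, so p at z, i.e. Rxz.

transitivity: ∀x ∀y ∀z (Rxy ∧ Ryz → Rxz)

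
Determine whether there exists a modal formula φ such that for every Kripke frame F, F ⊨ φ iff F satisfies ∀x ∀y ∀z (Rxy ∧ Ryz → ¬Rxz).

Not modally definable

Modal frame validity is preserved under surjective bounded morphisms.
The 3-cycle (worlds w0,w1,w2 with w0→w1→w2→w0) is intransitive. Mapping every world to a single reflexive point • is a surjective bounded morphism; the reflexive point is not intransitive (R••∧R•• but R••).
Hence intransitivity is not modally definable.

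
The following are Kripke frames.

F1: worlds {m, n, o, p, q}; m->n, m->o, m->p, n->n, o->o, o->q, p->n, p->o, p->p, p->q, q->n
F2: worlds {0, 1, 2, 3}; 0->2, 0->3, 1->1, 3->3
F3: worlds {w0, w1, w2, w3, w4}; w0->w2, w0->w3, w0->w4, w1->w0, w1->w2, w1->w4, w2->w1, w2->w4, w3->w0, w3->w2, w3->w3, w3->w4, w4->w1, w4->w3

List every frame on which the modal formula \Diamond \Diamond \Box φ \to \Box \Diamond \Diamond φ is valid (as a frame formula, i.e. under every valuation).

F3

The schema corresponds to a generalized confluence (Geach) condition: \forall x \forall y \forall z ((x R^2 y \wedge xRz) \to \exists w (yRw \wedge z R^2 w)).
F1: fails — mR²o, mRn but no w with oRw and nR²w.
F2: fails — 0R²3, 0R2 but no w with 3Rw and 2R²w.
F3: satisfies the condition.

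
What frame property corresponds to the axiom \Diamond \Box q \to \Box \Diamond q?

This schema is the .2 axiom.
Its frame correspondent is convergence — \forall x \forall y \forall z (Rxy \wedge Rxz \to \exists w (Ryw \wedge Rzw)).

Convergence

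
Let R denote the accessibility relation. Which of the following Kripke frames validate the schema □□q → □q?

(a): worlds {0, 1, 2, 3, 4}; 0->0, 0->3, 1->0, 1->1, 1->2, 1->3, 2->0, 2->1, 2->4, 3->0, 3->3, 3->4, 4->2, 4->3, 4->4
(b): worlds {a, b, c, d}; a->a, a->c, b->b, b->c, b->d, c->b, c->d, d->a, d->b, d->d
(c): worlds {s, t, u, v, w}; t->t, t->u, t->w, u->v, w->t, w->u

This is the axiom for density; its first-order frame correspondent is ∀x ∀y (Rxy → ∃z (Rxz ∧ Rzy)).
(a): condition met.
(b): condition met.
(c): fails — Ruv but no z with Ruz and Rzv.

(a), (b)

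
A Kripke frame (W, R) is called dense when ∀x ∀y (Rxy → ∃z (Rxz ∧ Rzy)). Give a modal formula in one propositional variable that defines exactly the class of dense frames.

A defining formula is □□s → □s (the C4 axiom).

□□s → □s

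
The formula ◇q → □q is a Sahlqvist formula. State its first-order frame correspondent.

Suppose ◇q→□q is valid. Take Rxy, Rxz and set V(q)={y}. Then ◇q at x, so □q at x, so q at z, i.e. z=y.
Conversely, on a frame with partial functionality the schema holds at every world under every valuation.
Frame condition: ∀x ∀y ∀z (Rxy ∧ Rxz → y = z).

partial functionality: ∀x ∀y ∀z (Rxy ∧ Rxz → y = z)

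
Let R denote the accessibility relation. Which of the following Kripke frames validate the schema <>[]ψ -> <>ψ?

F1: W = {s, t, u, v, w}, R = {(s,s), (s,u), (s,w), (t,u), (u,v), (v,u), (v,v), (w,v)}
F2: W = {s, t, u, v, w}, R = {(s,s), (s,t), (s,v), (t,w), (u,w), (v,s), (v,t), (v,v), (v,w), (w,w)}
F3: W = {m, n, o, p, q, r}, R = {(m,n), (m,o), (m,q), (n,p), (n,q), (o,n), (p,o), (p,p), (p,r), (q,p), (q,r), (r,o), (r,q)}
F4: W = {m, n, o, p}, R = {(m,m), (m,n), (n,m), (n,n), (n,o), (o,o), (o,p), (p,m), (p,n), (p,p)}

The schema corresponds to a generalized confluence (Geach) condition: forall x forall y (xRy -> exists w (yRw & xRw)).
F1: fails — sRu but no w* with uRw* and sRw*.
F2: fails — sRt but no w* with tRw* and sRw*.
F3: fails — mRq but no w with qRw and mRw.
F4: holds.
Valid on: F4.

F4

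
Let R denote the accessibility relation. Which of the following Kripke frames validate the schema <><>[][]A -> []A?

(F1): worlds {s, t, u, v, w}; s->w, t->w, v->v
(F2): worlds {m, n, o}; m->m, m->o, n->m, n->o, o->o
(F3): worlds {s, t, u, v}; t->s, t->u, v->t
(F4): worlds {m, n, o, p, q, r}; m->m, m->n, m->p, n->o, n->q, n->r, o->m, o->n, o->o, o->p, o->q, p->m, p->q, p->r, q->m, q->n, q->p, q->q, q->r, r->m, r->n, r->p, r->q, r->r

Frame correspondent (Sahlqvist): forall x forall y forall z ((x R^2 y & xRz) -> exists w (y R^2 w & z = w)) — i.e. a generalized confluence (Geach) condition.
(F1): holds.
(F2): fails — mR²o, mRm but no w with oR²w and m=w.
(F3): fails — vR²s, vRt but no w with sR²w and t=w.
(F4): fails — nR²p, nRo but no w with pR²w and o=w.
Valid on: (F1).

(F1)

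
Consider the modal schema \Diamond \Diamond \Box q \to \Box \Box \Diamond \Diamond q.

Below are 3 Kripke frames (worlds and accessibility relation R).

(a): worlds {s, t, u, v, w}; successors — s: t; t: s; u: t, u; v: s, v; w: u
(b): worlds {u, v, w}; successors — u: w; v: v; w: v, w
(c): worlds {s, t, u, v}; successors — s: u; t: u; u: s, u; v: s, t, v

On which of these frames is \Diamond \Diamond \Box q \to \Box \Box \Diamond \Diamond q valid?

This is the axiom for a generalized confluence (Geach) condition; its first-order frame correspondent is \forall x \forall y \forall z ((x R^2 y \wedge x R^2 z) \to \exists w (yRw \wedge z R^2 w)).
(a): fails — sR²s, sR²s but no w* with sRw* and sR²w*.
(b): satisfies the condition.
(c): satisfies the condition.
Valid on: (b), (c).

(b), (c)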